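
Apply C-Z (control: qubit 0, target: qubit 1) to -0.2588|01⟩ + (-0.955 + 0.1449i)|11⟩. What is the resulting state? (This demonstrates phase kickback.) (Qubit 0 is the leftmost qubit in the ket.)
-0.2588|01⟩ + (0.955 - 0.1449i)|11⟩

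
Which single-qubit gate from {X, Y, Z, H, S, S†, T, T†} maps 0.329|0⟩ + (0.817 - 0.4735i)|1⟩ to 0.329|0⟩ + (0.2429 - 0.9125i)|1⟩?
T†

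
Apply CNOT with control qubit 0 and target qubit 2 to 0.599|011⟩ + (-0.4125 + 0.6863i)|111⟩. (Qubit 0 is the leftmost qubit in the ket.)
0.599|011⟩ + (-0.4125 + 0.6863i)|110⟩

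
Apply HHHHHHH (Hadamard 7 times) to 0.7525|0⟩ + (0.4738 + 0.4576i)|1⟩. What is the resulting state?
(0.8671 + 0.3236i)|0⟩ + (0.1971 - 0.3236i)|1⟩

H² = I, so H^7 = H: a single Hadamard. With (a, b) = (0.7525, (0.4738 + 0.4576i)), H gives ((a + b)/√2, (a − b)/√2) = ((0.8671 + 0.3236i), (0.1971 - 0.3236i)).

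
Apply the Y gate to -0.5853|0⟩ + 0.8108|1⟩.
-0.8108i|0⟩ - 0.5853i|1⟩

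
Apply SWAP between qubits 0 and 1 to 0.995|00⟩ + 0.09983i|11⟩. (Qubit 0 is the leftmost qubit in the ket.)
0.995|00⟩ + 0.09983i|11⟩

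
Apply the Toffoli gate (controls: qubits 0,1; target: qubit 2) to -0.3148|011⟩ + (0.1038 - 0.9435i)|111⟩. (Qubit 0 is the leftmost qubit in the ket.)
-0.3148|011⟩ + (0.1038 - 0.9435i)|110⟩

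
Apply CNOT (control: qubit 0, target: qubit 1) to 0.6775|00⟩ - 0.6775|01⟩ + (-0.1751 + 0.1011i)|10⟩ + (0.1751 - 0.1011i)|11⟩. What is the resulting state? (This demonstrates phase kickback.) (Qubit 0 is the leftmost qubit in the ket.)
0.6775|00⟩ - 0.6775|01⟩ + (0.1751 - 0.1011i)|10⟩ + (-0.1751 + 0.1011i)|11⟩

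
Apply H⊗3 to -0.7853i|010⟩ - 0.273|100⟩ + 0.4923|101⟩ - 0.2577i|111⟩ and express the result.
(0.07753 - 0.3688i)|000⟩ + (-0.2706 - 0.1865i)|001⟩ + (0.07753 + 0.3688i)|010⟩ + (-0.2706 + 0.1865i)|011⟩ + (-0.07753 - 0.1865i)|100⟩ + (0.2706 - 0.3688i)|101⟩ + (-0.07753 + 0.1865i)|110⟩ + (0.2706 + 0.3688i)|111⟩

H⊗3 gives amp(|y⟩) = (1/2√2) Σ_x (−1)^(x·y) amp(|x⟩), where x·y is the number of positions in which both x and y have a 1.
|000⟩: (-0.7853i - 0.273 + 0.4923 - 0.2577i)/(2√2) = (0.07753 - 0.3688i)
|001⟩: (-0.7853i - 0.273 - 0.4923 + 0.2577i)/(2√2) = (-0.2706 - 0.1865i)
|010⟩: (0.7853i - 0.273 + 0.4923 + 0.2577i)/(2√2) = (0.07753 + 0.3688i)
|011⟩: (0.7853i - 0.273 - 0.4923 - 0.2577i)/(2√2) = (-0.2706 + 0.1865i)
|100⟩: (-0.7853i + 0.273 - 0.4923 + 0.2577i)/(2√2) = (-0.07753 - 0.1865i)
|101⟩: (-0.7853i + 0.273 + 0.4923 - 0.2577i)/(2√2) = (0.2706 - 0.3688i)
|110⟩: (0.7853i + 0.273 - 0.4923 - 0.2577i)/(2√2) = (-0.07753 + 0.1865i)
|111⟩: (0.7853i + 0.273 + 0.4923 + 0.2577i)/(2√2) = (0.2706 + 0.3688i)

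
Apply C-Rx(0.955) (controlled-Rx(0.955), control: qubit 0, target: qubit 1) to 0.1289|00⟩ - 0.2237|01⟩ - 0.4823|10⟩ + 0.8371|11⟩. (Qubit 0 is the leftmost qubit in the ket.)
0.1289|00⟩ - 0.2237|01⟩ + (-0.4284 - 0.3847i)|10⟩ + (0.7435 + 0.2216i)|11⟩

C-Rx(0.955) leaves the control-|0⟩ kets |00⟩, |01⟩ unchanged and applies Rx(0.955) to qubit 1 on the control-|1⟩ pair (|10⟩, |11⟩).
Rx(0.955) = [[cos(θ/2), −i·sin(θ/2)], [−i·sin(θ/2), cos(θ/2)]]; θ = 0.955, cos(θ/2) ≈ 0.888147, sin(θ/2) ≈ 0.45956.
With a = amp(|10⟩) = -0.4823 and b = amp(|11⟩) = 0.8371:
new amp(|10⟩) = (0.888147)·a + (-0.45956i)·b = (-0.4284 - 0.3847i)
new amp(|11⟩) = (-0.45956i)·a + (0.888147)·b = (0.7435 + 0.2216i)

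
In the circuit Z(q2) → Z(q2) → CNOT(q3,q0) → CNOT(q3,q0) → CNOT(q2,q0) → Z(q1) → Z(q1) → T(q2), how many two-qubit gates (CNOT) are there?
3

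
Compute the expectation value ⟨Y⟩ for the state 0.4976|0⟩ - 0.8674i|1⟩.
-0.8632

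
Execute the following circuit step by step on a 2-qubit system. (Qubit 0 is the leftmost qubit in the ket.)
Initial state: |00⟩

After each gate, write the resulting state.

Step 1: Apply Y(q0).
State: i|10⟩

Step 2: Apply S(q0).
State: -|10⟩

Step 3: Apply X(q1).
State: -|11⟩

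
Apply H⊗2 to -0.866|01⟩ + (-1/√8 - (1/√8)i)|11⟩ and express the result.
(-0.6098 - 0.1768i)|00⟩ + (0.6098 + 0.1768i)|01⟩ + (-0.2562 + 0.1768i)|10⟩ + (0.2562 - 0.1768i)|11⟩

H⊗2 gives amp(|y⟩) = (1/2) Σ_x (−1)^(x·y) amp(|x⟩), where x·y is the number of positions in which both x and y have a 1.
|00⟩: (-0.866 + (-1/√8 - (1/√8)i))/2 = (-0.6098 - 0.1768i)
|01⟩: (0.866 - (-1/√8 - (1/√8)i))/2 = (0.6098 + 0.1768i)
|10⟩: (-0.866 - (-1/√8 - (1/√8)i))/2 = (-0.2562 + 0.1768i)
|11⟩: (0.866 + (-1/√8 - (1/√8)i))/2 = (0.2562 - 0.1768i)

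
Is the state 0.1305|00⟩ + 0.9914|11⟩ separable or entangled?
Entangled

Writing the state as a|00⟩ + b|01⟩ + c|10⟩ + d|11⟩, it is a product state iff ad − bc = 0.
Here (a, b, c, d) = (0.1305, 0, 0, 0.9914): ad − bc = (0.1305)(0.9914) − (0)(0) = 0.1294 ≠ 0, so the state is entangled.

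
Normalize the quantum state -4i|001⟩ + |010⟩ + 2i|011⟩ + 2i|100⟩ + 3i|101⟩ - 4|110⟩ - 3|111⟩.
-0.5208i|001⟩ + 0.1302|010⟩ + 0.2604i|011⟩ + 0.2604i|100⟩ + 0.3906i|101⟩ - 0.5208|110⟩ - 0.3906|111⟩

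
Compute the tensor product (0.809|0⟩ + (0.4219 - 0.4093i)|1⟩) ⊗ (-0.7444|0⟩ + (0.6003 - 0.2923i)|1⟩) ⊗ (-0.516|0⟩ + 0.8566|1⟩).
0.3107|000⟩ - 0.5159|001⟩ + (-0.2506 + 0.122i)|010⟩ + (0.416 - 0.2026i)|011⟩ + (0.1621 - 0.1572i)|100⟩ + (-0.269 + 0.261i)|101⟩ + (-0.06895 + 0.1904i)|110⟩ + (0.1145 - 0.3161i)|111⟩

amp(|b₁b₂…⟩) = product of the factor amplitudes for bits b₁, b₂, …; only kets whose every factor amplitude is nonzero survive.
|000⟩: (0.809)(-0.7444)(-0.516) = 0.3107
|001⟩: (0.809)(-0.7444)(0.8566) = -0.5159
|010⟩: (0.809)(0.6003 - 0.2923i)(-0.516) = (-0.2506 + 0.122i)
|011⟩: (0.809)(0.6003 - 0.2923i)(0.8566) = (0.416 - 0.2026i)
|100⟩: (0.4219 - 0.4093i)(-0.7444)(-0.516) = (0.1621 - 0.1572i)
|101⟩: (0.4219 - 0.4093i)(-0.7444)(0.8566) = (-0.269 + 0.261i)
|110⟩: (0.4219 - 0.4093i)(0.6003 - 0.2923i)(-0.516) = (-0.06895 + 0.1904i)
|111⟩: (0.4219 - 0.4093i)(0.6003 - 0.2923i)(0.8566) = (0.1145 - 0.3161i)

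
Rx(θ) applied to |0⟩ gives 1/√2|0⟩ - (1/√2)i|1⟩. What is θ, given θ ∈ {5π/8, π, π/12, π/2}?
π/2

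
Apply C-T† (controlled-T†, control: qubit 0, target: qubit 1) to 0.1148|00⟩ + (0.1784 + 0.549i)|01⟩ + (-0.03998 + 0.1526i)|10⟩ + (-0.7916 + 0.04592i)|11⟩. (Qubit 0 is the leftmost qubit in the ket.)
0.1148|00⟩ + (0.1784 + 0.549i)|01⟩ + (-0.03998 + 0.1526i)|10⟩ + (-0.5273 + 0.5922i)|11⟩

C-T† leaves the control-|0⟩ kets |00⟩, |01⟩ unchanged and applies T† to qubit 1 on the control-|1⟩ pair (|10⟩, |11⟩).
T† = [[1, 0], [0, (1/√2 - (1/√2)i)]].
With a = amp(|10⟩) = (-0.03998 + 0.1526i) and b = amp(|11⟩) = (-0.7916 + 0.04592i):
new amp(|10⟩) = (1)·a = (-0.03998 + 0.1526i)
new amp(|11⟩) = (1/√2 - (1/√2)i)·b = (-0.5273 + 0.5922i)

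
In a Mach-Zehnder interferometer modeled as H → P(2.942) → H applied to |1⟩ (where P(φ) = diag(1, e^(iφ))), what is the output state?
(0.9901 - 0.09914i)|0⟩ + (0.009926 + 0.09914i)|1⟩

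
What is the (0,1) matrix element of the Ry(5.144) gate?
-0.5393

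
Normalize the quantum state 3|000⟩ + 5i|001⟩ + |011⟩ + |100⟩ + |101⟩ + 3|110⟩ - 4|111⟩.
0.381|000⟩ + 0.635i|001⟩ + 0.127|011⟩ + 0.127|100⟩ + 0.127|101⟩ + 0.381|110⟩ - 0.508|111⟩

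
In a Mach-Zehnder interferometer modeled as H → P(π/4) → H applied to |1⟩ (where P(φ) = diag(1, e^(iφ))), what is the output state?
(0.1464 - (1/√8)i)|0⟩ + (0.8536 + (1/√8)i)|1⟩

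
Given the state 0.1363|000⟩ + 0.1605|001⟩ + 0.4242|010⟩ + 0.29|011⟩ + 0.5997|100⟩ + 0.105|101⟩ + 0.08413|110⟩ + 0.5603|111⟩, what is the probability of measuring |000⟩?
0.01858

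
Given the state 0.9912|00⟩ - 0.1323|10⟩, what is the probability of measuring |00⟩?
0.9825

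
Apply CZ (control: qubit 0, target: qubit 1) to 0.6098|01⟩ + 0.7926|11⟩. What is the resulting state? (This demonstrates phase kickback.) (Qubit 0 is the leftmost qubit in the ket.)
0.6098|01⟩ - 0.7926|11⟩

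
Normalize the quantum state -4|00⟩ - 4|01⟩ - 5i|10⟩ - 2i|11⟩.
-0.5121|00⟩ - 0.5121|01⟩ - 0.6402i|10⟩ - 0.2561i|11⟩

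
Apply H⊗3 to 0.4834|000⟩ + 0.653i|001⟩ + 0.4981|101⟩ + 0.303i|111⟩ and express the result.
(0.347 + 0.338i)|000⟩ + (-0.005197 - 0.338i)|001⟩ + (0.347 + 0.1237i)|010⟩ + (-0.005197 - 0.1237i)|011⟩ + (-0.005197 + 0.1237i)|100⟩ + (0.347 - 0.1237i)|101⟩ + (-0.005197 + 0.338i)|110⟩ + (0.347 - 0.338i)|111⟩

H⊗3 gives amp(|y⟩) = (1/2√2) Σ_x (−1)^(x·y) amp(|x⟩), where x·y is the number of positions in which both x and y have a 1.
|000⟩: (0.4834 + 0.653i + 0.4981 + 0.303i)/(2√2) = (0.347 + 0.338i)
|001⟩: (0.4834 - 0.653i - 0.4981 - 0.303i)/(2√2) = (-0.005197 - 0.338i)
|010⟩: (0.4834 + 0.653i + 0.4981 - 0.303i)/(2√2) = (0.347 + 0.1237i)
|011⟩: (0.4834 - 0.653i - 0.4981 + 0.303i)/(2√2) = (-0.005197 - 0.1237i)
|100⟩: (0.4834 + 0.653i - 0.4981 - 0.303i)/(2√2) = (-0.005197 + 0.1237i)
|101⟩: (0.4834 - 0.653i + 0.4981 + 0.303i)/(2√2) = (0.347 - 0.1237i)
|110⟩: (0.4834 + 0.653i - 0.4981 + 0.303i)/(2√2) = (-0.005197 + 0.338i)
|111⟩: (0.4834 - 0.653i + 0.4981 - 0.303i)/(2√2) = (0.347 - 0.338i)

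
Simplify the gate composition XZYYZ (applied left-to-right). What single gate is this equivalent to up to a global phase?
X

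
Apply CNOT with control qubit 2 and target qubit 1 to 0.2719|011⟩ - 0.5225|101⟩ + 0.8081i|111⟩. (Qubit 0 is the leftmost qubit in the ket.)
0.2719|001⟩ + 0.8081i|101⟩ - 0.5225|111⟩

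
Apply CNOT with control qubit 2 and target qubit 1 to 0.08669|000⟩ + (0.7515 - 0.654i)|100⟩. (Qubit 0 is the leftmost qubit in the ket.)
0.08669|000⟩ + (0.7515 - 0.654i)|100⟩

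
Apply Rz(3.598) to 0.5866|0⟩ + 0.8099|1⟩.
(-0.1327 - 0.5714i)|0⟩ + (-0.1832 + 0.7889i)|1⟩

Rz(3.598) = [[e^(−iθ/2), 0], [0, e^(iθ/2)]] with e^(±iθ/2) = cos(θ/2) ± i·sin(θ/2); θ = 3.598, cos(θ/2) ≈ -0.226228, sin(θ/2) ≈ 0.974074.
With a = amp(|0⟩) = 0.5866 and b = amp(|1⟩) = 0.8099:
new amp(|0⟩) = (-0.226228 - 0.974074i)·a = (-0.1327 - 0.5714i)
new amp(|1⟩) = (-0.226228 + 0.974074i)·b = (-0.1832 + 0.7889i)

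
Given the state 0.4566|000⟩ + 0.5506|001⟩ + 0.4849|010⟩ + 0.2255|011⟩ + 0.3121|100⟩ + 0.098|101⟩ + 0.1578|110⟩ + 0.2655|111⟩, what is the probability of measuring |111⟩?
0.07049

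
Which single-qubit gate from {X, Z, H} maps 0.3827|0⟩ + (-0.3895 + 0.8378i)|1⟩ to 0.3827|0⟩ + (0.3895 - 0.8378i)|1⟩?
Z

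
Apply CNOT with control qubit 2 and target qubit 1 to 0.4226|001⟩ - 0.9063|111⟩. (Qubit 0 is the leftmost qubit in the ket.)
0.4226|011⟩ - 0.9063|101⟩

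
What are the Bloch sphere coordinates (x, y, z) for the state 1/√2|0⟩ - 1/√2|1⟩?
(-1, 0, 0)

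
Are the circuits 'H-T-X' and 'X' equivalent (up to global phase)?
No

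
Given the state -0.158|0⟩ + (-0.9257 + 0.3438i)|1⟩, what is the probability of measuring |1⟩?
0.9751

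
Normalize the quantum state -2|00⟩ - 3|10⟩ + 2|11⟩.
-0.4851|00⟩ - 0.7276|10⟩ + 0.4851|11⟩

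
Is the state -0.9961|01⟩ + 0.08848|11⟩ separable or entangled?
Separable

Writing the state as a|00⟩ + b|01⟩ + c|10⟩ + d|11⟩, it is a product state iff ad − bc = 0.
Here (a, b, c, d) = (0, -0.9961, 0, 0.08848): ad − bc = (0)(0.08848) − (-0.9961)(0) = 0, so the state is separable.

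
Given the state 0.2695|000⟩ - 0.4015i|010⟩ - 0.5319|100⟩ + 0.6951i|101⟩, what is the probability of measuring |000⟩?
0.07263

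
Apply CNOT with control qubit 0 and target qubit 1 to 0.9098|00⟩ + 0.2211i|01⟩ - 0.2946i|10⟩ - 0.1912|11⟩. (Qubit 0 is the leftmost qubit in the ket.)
0.9098|00⟩ + 0.2211i|01⟩ - 0.1912|10⟩ - 0.2946i|11⟩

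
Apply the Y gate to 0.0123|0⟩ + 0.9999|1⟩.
-0.9999i|0⟩ + 0.0123i|1⟩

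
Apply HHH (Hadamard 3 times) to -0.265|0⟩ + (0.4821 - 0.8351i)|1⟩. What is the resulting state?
(0.1535 - 0.5905i)|0⟩ + (-0.5283 + 0.5905i)|1⟩

H² = I, so H^3 = H: a single Hadamard. With (a, b) = (-0.265, (0.4821 - 0.8351i)), H gives ((a + b)/√2, (a − b)/√2) = ((0.1535 - 0.5905i), (-0.5283 + 0.5905i)).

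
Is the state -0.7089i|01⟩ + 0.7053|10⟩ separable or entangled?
Entangled

Writing the state as a|00⟩ + b|01⟩ + c|10⟩ + d|11⟩, it is a product state iff ad − bc = 0.
Here (a, b, c, d) = (0, -0.7089i, 0.7053, 0): ad − bc = (0)(0) − (-0.7089i)(0.7053) = 0.5i ≠ 0, so the state is entangled.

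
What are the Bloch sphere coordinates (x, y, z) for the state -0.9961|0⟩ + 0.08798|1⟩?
(-0.1753, 0, 0.9845)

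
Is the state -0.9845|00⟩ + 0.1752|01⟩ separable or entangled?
Separable

Writing the state as a|00⟩ + b|01⟩ + c|10⟩ + d|11⟩, it is a product state iff ad − bc = 0.
Here (a, b, c, d) = (-0.9845, 0.1752, 0, 0): ad − bc = (-0.9845)(0) − (0.1752)(0) = 0, so the state is separable.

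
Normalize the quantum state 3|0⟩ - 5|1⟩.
0.5145|0⟩ - 0.8575|1⟩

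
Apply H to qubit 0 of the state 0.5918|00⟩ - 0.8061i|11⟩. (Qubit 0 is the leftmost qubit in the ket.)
0.4185|00⟩ - 0.57i|01⟩ + 0.4185|10⟩ + 0.57i|11⟩

H on qubit 0 mixes each pair of kets that differ only in qubit 0: amplitudes (a, b) of (|…0…⟩, |…1…⟩) become ((a + b)/√2, (a − b)/√2). Kets absent from the input have amplitude 0.
(|00⟩, |10⟩): (a, b) = (0.5918, 0) → (0.4185, 0.4185)
(|01⟩, |11⟩): (a, b) = (0, -0.8061i) → (-0.57i, 0.57i)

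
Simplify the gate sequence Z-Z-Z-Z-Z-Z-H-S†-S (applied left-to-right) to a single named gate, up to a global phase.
H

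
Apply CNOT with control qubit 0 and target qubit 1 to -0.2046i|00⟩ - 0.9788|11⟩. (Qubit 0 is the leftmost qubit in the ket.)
-0.2046i|00⟩ - 0.9788|10⟩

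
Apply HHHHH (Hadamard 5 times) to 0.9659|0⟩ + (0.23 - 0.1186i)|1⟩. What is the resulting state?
(0.8456 - 0.08386i)|0⟩ + (0.5204 + 0.08386i)|1⟩

H² = I, so H^5 = H: a single Hadamard. With (a, b) = (0.9659, (0.23 - 0.1186i)), H gives ((a + b)/√2, (a − b)/√2) = ((0.8456 - 0.08386i), (0.5204 + 0.08386i)).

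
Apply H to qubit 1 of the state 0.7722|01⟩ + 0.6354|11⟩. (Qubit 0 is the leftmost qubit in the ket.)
0.546|00⟩ - 0.546|01⟩ + 0.4493|10⟩ - 0.4493|11⟩

H on qubit 1 mixes each pair of kets that differ only in qubit 1: amplitudes (a, b) of (|…0…⟩, |…1…⟩) become ((a + b)/√2, (a − b)/√2). Kets absent from the input have amplitude 0.
(|00⟩, |01⟩): (a, b) = (0, 0.7722) → (0.546, -0.546)
(|10⟩, |11⟩): (a, b) = (0, 0.6354) → (0.4493, -0.4493)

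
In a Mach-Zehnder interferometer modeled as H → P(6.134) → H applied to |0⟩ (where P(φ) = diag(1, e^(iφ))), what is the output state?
(0.9944 - 0.07432i)|0⟩ + (0.005554 + 0.07432i)|1⟩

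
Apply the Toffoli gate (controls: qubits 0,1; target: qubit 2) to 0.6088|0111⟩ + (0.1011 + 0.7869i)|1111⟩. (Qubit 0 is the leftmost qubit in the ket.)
0.6088|0111⟩ + (0.1011 + 0.7869i)|1101⟩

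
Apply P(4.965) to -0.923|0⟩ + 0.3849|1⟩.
-0.923|0⟩ + (0.0962 - 0.3727i)|1⟩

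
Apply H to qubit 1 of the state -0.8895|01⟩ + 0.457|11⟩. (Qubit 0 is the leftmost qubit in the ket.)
-0.629|00⟩ + 0.629|01⟩ + 0.3231|10⟩ - 0.3231|11⟩

H on qubit 1 mixes each pair of kets that differ only in qubit 1: amplitudes (a, b) of (|…0…⟩, |…1…⟩) become ((a + b)/√2, (a − b)/√2). Kets absent from the input have amplitude 0.
(|00⟩, |01⟩): (a, b) = (0, -0.8895) → (-0.629, 0.629)
(|10⟩, |11⟩): (a, b) = (0, 0.457) → (0.3231, -0.3231)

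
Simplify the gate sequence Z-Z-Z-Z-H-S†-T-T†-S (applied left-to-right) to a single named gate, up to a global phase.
H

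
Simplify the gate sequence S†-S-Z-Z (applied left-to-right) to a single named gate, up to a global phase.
I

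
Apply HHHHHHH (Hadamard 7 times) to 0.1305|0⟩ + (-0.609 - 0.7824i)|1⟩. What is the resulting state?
(-0.3384 - 0.5532i)|0⟩ + (0.5229 + 0.5532i)|1⟩

H² = I, so H^7 = H: a single Hadamard. With (a, b) = (0.1305, (-0.609 - 0.7824i)), H gives ((a + b)/√2, (a − b)/√2) = ((-0.3384 - 0.5532i), (0.5229 + 0.5532i)).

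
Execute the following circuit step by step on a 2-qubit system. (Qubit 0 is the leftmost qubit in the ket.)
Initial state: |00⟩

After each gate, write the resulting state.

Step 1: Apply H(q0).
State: 1/√2|00⟩ + 1/√2|10⟩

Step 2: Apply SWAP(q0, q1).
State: 1/√2|00⟩ + 1/√2|01⟩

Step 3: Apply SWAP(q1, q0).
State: 1/√2|00⟩ + 1/√2|10⟩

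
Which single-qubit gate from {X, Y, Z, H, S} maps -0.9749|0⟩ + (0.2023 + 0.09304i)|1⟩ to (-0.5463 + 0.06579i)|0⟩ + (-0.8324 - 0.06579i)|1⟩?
H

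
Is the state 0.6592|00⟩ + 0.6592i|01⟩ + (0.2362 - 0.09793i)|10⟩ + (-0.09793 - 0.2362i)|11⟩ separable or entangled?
Entangled

Writing the state as a|00⟩ + b|01⟩ + c|10⟩ + d|11⟩, it is a product state iff ad − bc = 0.
Here (a, b, c, d) = (0.6592, 0.6592i, (0.2362 - 0.09793i), (-0.09793 - 0.2362i)): ad − bc = (0.6592)(-0.09793 - 0.2362i) − (0.6592i)(0.2362 - 0.09793i) = (-0.1291 - 0.3114i) ≠ 0, so the state is entangled.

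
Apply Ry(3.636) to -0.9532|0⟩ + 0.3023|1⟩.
-0.05987|0⟩ - 0.9982|1⟩

Ry(3.636) = [[cos(θ/2), −sin(θ/2)], [sin(θ/2), cos(θ/2)]]; θ = 3.636, cos(θ/2) ≈ -0.244694, sin(θ/2) ≈ 0.9696.
With a = amp(|0⟩) = -0.9532 and b = amp(|1⟩) = 0.3023:
new amp(|0⟩) = (-0.244694)·a + (-0.9696)·b = -0.05987
new amp(|1⟩) = (0.9696)·a + (-0.244694)·b = -0.9982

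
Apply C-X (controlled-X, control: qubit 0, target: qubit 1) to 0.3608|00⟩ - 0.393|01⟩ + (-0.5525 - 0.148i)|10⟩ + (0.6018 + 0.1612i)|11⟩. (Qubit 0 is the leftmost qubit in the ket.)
0.3608|00⟩ - 0.393|01⟩ + (0.6018 + 0.1612i)|10⟩ + (-0.5525 - 0.148i)|11⟩

C-X leaves the control-|0⟩ kets |00⟩, |01⟩ unchanged and applies X to qubit 1 on the control-|1⟩ pair (|10⟩, |11⟩).
X = [[0, 1], [1, 0]].
With a = amp(|10⟩) = (-0.5525 - 0.148i) and b = amp(|11⟩) = (0.6018 + 0.1612i):
new amp(|10⟩) = (1)·b = (0.6018 + 0.1612i)
new amp(|11⟩) = (1)·a = (-0.5525 - 0.148i)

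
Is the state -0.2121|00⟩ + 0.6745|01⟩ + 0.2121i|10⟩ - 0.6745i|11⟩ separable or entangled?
Separable

Writing the state as a|00⟩ + b|01⟩ + c|10⟩ + d|11⟩, it is a product state iff ad − bc = 0.
Here (a, b, c, d) = (-0.2121, 0.6745, 0.2121i, -0.6745i): ad − bc = (-0.2121)(-0.6745i) − (0.6745)(0.2121i) = 0, so the state is separable.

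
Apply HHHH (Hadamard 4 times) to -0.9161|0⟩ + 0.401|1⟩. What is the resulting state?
-0.9161|0⟩ + 0.401|1⟩

H² = I, so an even number of Hadamards cancels: H^4 = I and the state is unchanged.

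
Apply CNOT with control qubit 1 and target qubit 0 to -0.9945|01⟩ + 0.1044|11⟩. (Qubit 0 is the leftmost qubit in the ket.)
0.1044|01⟩ - 0.9945|11⟩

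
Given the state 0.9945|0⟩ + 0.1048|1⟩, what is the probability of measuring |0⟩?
0.989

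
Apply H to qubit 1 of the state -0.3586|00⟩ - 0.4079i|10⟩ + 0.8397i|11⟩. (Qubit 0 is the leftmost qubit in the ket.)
-0.2536|00⟩ - 0.2536|01⟩ + 0.3053i|10⟩ - 0.8822i|11⟩

H on qubit 1 mixes each pair of kets that differ only in qubit 1: amplitudes (a, b) of (|…0…⟩, |…1…⟩) become ((a + b)/√2, (a − b)/√2). Kets absent from the input have amplitude 0.
(|00⟩, |01⟩): (a, b) = (-0.3586, 0) → (-0.2536, -0.2536)
(|10⟩, |11⟩): (a, b) = (-0.4079i, 0.8397i) → (0.3053i, -0.8822i)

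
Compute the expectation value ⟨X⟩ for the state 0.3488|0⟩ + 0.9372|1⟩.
0.6538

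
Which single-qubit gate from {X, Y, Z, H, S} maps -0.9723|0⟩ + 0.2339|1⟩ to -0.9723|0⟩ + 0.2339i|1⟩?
S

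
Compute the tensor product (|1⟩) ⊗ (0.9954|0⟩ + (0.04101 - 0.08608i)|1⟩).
0.9954|10⟩ + (0.04101 - 0.08608i)|11⟩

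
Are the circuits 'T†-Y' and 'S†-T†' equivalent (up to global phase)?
No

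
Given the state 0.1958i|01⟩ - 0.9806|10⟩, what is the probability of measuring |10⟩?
0.9616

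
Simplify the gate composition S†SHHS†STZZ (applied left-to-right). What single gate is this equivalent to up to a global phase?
T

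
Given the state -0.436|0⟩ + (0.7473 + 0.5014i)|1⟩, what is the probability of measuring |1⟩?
0.8099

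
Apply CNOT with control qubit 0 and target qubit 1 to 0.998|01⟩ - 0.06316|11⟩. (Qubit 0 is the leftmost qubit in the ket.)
0.998|01⟩ - 0.06316|10⟩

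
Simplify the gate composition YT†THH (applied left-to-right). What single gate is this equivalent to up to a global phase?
Y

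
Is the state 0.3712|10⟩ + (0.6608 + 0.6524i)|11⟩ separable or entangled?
Separable

Writing the state as a|00⟩ + b|01⟩ + c|10⟩ + d|11⟩, it is a product state iff ad − bc = 0.
Here (a, b, c, d) = (0, 0, 0.3712, (0.6608 + 0.6524i)): ad − bc = (0)(0.6608 + 0.6524i) − (0)(0.3712) = 0, so the state is separable.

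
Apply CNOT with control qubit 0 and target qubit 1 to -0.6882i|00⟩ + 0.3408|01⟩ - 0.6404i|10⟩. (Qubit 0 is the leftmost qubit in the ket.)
-0.6882i|00⟩ + 0.3408|01⟩ - 0.6404i|11⟩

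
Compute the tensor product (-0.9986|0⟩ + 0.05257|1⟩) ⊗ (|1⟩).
-0.9986|01⟩ + 0.05257|11⟩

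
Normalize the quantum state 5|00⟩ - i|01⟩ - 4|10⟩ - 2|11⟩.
0.7372|00⟩ - 0.1474i|01⟩ - 0.5898|10⟩ - 0.2949|11⟩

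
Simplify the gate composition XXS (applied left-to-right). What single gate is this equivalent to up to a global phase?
S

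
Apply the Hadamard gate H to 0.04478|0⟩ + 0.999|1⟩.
0.7381|0⟩ - 0.6747|1⟩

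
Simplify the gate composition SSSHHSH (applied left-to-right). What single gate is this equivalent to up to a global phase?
H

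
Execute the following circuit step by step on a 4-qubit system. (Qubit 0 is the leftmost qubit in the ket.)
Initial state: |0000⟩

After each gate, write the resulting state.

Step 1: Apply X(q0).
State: |1000⟩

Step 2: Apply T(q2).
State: |1000⟩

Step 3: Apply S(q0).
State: i|1000⟩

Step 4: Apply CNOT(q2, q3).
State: i|1000⟩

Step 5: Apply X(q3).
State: i|1001⟩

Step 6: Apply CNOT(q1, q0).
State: i|1001⟩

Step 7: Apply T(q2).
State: i|1001⟩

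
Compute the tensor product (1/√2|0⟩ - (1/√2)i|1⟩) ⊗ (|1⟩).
1/√2|01⟩ - (1/√2)i|11⟩

amp(|b₁b₂…⟩) = product of the factor amplitudes for bits b₁, b₂, …; only kets whose every factor amplitude is nonzero survive.
|01⟩: (1/√2)(1) = 1/√2
|11⟩: (-(1/√2)i)(1) = -(1/√2)i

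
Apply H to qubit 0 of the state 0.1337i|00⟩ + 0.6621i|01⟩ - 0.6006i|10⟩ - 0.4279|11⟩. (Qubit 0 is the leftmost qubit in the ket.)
-0.3301i|00⟩ + (-0.3026 + 0.4682i)|01⟩ + 0.5192i|10⟩ + (0.3026 + 0.4682i)|11⟩

H on qubit 0 mixes each pair of kets that differ only in qubit 0: amplitudes (a, b) of (|…0…⟩, |…1…⟩) become ((a + b)/√2, (a − b)/√2). Kets absent from the input have amplitude 0.
(|00⟩, |10⟩): (a, b) = (0.1337i, -0.6006i) → (-0.3301i, 0.5192i)
(|01⟩, |11⟩): (a, b) = (0.6621i, -0.4279) → ((-0.3026 + 0.4682i), (0.3026 + 0.4682i))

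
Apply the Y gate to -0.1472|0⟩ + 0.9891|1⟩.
-0.9891i|0⟩ - 0.1472i|1⟩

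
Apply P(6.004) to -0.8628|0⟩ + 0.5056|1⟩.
-0.8628|0⟩ + (0.486 - 0.1393i)|1⟩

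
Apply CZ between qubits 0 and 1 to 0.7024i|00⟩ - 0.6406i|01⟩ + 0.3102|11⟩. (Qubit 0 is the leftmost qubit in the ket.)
0.7024i|00⟩ - 0.6406i|01⟩ - 0.3102|11⟩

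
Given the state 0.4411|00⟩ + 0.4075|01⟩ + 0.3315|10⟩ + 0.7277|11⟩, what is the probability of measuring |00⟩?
0.1946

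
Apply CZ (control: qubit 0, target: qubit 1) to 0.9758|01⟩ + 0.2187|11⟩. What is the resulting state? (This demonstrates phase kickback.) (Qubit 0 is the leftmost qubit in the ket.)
0.9758|01⟩ - 0.2187|11⟩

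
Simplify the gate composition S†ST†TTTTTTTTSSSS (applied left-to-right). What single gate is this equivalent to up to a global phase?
T†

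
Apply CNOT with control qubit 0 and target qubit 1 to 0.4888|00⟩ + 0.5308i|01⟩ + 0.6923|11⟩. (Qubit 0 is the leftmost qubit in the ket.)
0.4888|00⟩ + 0.5308i|01⟩ + 0.6923|10⟩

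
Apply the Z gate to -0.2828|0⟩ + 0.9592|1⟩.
-0.2828|0⟩ - 0.9592|1⟩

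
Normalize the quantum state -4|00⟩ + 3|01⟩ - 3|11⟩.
-0.686|00⟩ + 0.5145|01⟩ - 0.5145|11⟩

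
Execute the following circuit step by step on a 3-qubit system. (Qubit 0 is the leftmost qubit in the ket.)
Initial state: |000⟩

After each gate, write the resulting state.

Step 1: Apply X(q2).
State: |001⟩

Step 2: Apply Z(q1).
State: |001⟩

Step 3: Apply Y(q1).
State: i|011⟩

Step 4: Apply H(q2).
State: (1/√2)i|010⟩ - (1/√2)i|011⟩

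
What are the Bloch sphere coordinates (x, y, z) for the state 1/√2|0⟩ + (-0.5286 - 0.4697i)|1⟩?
(-0.7476, -0.6643, -0.00003605)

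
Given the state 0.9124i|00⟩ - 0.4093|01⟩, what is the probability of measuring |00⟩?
0.8325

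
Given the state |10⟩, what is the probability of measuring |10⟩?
1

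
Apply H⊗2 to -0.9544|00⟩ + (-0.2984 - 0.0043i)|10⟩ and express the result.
(-0.6264 - 0.00215i)|00⟩ + (-0.6264 - 0.00215i)|01⟩ + (-0.328 + 0.00215i)|10⟩ + (-0.328 + 0.00215i)|11⟩

H⊗2 gives amp(|y⟩) = (1/2) Σ_x (−1)^(x·y) amp(|x⟩), where x·y is the number of positions in which both x and y have a 1.
|00⟩: (-0.9544 + (-0.2984 - 0.0043i))/2 = (-0.6264 - 0.00215i)
|01⟩: (-0.9544 + (-0.2984 - 0.0043i))/2 = (-0.6264 - 0.00215i)
|10⟩: (-0.9544 - (-0.2984 - 0.0043i))/2 = (-0.328 + 0.00215i)
|11⟩: (-0.9544 - (-0.2984 - 0.0043i))/2 = (-0.328 + 0.00215i)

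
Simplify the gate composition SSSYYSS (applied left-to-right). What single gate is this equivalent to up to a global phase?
S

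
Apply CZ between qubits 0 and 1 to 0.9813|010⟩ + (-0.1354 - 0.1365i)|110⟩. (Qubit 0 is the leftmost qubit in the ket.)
0.9813|010⟩ + (0.1354 + 0.1365i)|110⟩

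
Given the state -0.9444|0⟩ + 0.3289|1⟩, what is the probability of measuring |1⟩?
0.1082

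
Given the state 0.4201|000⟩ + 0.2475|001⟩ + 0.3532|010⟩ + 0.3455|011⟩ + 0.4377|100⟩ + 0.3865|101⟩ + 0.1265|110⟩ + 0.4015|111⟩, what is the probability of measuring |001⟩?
0.06126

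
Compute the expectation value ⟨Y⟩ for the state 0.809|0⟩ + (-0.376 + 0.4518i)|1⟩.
0.731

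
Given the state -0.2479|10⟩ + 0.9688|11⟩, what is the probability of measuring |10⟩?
0.06145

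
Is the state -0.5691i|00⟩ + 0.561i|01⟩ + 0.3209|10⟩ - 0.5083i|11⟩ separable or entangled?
Entangled

Writing the state as a|00⟩ + b|01⟩ + c|10⟩ + d|11⟩, it is a product state iff ad − bc = 0.
Here (a, b, c, d) = (-0.5691i, 0.561i, 0.3209, -0.5083i): ad − bc = (-0.5691i)(-0.5083i) − (0.561i)(0.3209) = (-0.2893 - 0.18i) ≠ 0, so the state is entangled.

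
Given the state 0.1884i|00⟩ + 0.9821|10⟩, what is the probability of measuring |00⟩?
0.03549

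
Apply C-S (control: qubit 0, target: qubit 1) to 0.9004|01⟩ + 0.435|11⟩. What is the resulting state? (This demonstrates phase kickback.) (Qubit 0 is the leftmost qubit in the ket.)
0.9004|01⟩ + 0.435i|11⟩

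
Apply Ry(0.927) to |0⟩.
0.8945|0⟩ + 0.4471|1⟩

Ry(0.927) = [[cos(θ/2), −sin(θ/2)], [sin(θ/2), cos(θ/2)]]; θ = 0.927, cos(θ/2) ≈ 0.894493, sin(θ/2) ≈ 0.447082.
With a = amp(|0⟩) = 1 and b = amp(|1⟩) = 0:
new amp(|0⟩) = (0.894493)·a + (-0.447082)·b = 0.8945
new amp(|1⟩) = (0.447082)·a + (0.894493)·b = 0.4471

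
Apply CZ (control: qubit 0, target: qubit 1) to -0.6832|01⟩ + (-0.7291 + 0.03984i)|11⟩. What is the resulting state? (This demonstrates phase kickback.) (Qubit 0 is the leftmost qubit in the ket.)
-0.6832|01⟩ + (0.7291 - 0.03984i)|11⟩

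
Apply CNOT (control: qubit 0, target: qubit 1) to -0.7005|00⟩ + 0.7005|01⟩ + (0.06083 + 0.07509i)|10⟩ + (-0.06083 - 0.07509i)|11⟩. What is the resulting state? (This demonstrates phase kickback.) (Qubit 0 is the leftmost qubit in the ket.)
-0.7005|00⟩ + 0.7005|01⟩ + (-0.06083 - 0.07509i)|10⟩ + (0.06083 + 0.07509i)|11⟩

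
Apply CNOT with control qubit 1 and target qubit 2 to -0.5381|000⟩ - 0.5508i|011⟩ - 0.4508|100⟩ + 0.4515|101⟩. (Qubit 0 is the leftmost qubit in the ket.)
-0.5381|000⟩ - 0.5508i|010⟩ - 0.4508|100⟩ + 0.4515|101⟩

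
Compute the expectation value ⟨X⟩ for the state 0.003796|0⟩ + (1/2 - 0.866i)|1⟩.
0.003796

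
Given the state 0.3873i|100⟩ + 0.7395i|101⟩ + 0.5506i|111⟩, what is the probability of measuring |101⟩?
0.5469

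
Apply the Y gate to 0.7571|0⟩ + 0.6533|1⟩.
-0.6533i|0⟩ + 0.7571i|1⟩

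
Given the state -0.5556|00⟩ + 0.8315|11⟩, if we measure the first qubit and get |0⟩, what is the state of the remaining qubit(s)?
-|0⟩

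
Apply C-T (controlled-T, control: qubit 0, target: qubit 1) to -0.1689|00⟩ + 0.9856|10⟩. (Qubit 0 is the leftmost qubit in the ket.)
-0.1689|00⟩ + 0.9856|10⟩

C-T leaves the control-|0⟩ kets |00⟩, |01⟩ unchanged and applies T to qubit 1 on the control-|1⟩ pair (|10⟩, |11⟩).
T = [[1, 0], [0, (1/√2 + (1/√2)i)]].
With a = amp(|10⟩) = 0.9856 and b = amp(|11⟩) = 0:
new amp(|10⟩) = (1)·a = 0.9856
new amp(|11⟩) = (1/√2 + (1/√2)i)·b = 0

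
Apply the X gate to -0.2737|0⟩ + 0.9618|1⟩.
0.9618|0⟩ - 0.2737|1⟩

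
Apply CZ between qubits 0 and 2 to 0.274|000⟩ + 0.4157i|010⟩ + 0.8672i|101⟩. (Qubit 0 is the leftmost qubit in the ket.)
0.274|000⟩ + 0.4157i|010⟩ - 0.8672i|101⟩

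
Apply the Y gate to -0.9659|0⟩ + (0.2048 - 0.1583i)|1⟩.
(-0.1583 - 0.2048i)|0⟩ - 0.9659i|1⟩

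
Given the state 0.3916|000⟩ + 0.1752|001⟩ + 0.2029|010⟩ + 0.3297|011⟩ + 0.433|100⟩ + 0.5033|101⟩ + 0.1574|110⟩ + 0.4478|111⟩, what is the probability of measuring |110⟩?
0.02477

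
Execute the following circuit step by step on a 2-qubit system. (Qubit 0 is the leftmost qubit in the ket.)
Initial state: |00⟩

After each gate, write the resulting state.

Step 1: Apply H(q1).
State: 1/√2|00⟩ + 1/√2|01⟩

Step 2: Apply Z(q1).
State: 1/√2|00⟩ - 1/√2|01⟩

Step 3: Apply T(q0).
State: 1/√2|00⟩ - 1/√2|01⟩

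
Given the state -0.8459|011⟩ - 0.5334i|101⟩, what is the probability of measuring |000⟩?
0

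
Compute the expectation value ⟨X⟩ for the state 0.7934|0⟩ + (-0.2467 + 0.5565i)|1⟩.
-0.3915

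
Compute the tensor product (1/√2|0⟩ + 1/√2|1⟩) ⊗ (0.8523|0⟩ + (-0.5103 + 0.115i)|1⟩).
0.6027|00⟩ + (-0.3608 + 0.08132i)|01⟩ + 0.6027|10⟩ + (-0.3608 + 0.08132i)|11⟩

amp(|b₁b₂…⟩) = product of the factor amplitudes for bits b₁, b₂, …; only kets whose every factor amplitude is nonzero survive.
|00⟩: (1/√2)(0.8523) = 0.6027
|01⟩: (1/√2)(-0.5103 + 0.115i) = (-0.3608 + 0.08132i)
|10⟩: (1/√2)(0.8523) = 0.6027
|11⟩: (1/√2)(-0.5103 + 0.115i) = (-0.3608 + 0.08132i)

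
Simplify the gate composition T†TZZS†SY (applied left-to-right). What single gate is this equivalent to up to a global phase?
Y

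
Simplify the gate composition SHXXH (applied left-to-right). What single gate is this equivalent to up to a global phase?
S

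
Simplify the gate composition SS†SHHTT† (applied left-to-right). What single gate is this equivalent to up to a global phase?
S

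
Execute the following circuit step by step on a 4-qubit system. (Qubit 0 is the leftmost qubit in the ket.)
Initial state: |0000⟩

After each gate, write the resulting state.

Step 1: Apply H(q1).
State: 1/√2|0000⟩ + 1/√2|0100⟩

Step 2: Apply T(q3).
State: 1/√2|0000⟩ + 1/√2|0100⟩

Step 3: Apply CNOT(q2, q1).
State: 1/√2|0000⟩ + 1/√2|0100⟩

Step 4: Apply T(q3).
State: 1/√2|0000⟩ + 1/√2|0100⟩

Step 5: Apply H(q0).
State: 1/2|0000⟩ + 1/2|0100⟩ + 1/2|1000⟩ + 1/2|1100⟩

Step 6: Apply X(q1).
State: 1/2|0000⟩ + 1/2|0100⟩ + 1/2|1000⟩ + 1/2|1100⟩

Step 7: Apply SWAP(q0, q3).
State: 1/2|0000⟩ + 1/2|0001⟩ + 1/2|0100⟩ + 1/2|0101⟩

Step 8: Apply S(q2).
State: 1/2|0000⟩ + 1/2|0001⟩ + 1/2|0100⟩ + 1/2|0101⟩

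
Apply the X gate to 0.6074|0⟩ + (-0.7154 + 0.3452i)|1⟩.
(-0.7154 + 0.3452i)|0⟩ + 0.6074|1⟩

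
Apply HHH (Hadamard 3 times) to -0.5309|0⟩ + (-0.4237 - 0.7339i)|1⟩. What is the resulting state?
(-0.675 - 0.5189i)|0⟩ + (-0.0758 + 0.5189i)|1⟩

H² = I, so H^3 = H: a single Hadamard. With (a, b) = (-0.5309, (-0.4237 - 0.7339i)), H gives ((a + b)/√2, (a − b)/√2) = ((-0.675 - 0.5189i), (-0.0758 + 0.5189i)).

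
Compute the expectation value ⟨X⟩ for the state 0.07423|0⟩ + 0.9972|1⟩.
0.148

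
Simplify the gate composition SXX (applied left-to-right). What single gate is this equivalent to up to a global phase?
S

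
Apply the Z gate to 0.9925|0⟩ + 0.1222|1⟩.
0.9925|0⟩ - 0.1222|1⟩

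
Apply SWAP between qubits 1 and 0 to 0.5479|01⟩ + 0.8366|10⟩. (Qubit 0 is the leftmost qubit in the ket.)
0.8366|01⟩ + 0.5479|10⟩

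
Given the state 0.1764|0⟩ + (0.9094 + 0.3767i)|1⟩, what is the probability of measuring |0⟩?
0.03112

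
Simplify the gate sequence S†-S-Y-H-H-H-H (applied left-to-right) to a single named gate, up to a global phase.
Y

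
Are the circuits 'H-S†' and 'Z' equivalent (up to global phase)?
No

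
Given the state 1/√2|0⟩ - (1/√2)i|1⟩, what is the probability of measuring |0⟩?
1/2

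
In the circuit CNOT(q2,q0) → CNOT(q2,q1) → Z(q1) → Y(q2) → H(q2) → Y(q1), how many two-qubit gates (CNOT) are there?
2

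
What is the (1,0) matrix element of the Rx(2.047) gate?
-0.8539i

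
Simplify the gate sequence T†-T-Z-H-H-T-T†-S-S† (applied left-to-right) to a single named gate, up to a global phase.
Z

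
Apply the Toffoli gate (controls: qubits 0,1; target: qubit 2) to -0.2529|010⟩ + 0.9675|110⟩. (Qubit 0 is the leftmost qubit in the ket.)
-0.2529|010⟩ + 0.9675|111⟩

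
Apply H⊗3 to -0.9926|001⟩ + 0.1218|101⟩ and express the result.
-0.3079|000⟩ + 0.3079|001⟩ - 0.3079|010⟩ + 0.3079|011⟩ - 0.394|100⟩ + 0.394|101⟩ - 0.394|110⟩ + 0.394|111⟩

H⊗3 gives amp(|y⟩) = (1/2√2) Σ_x (−1)^(x·y) amp(|x⟩), where x·y is the number of positions in which both x and y have a 1.
|000⟩: (-0.9926 + 0.1218)/(2√2) = -0.3079
|001⟩: (0.9926 - 0.1218)/(2√2) = 0.3079
|010⟩: (-0.9926 + 0.1218)/(2√2) = -0.3079
|011⟩: (0.9926 - 0.1218)/(2√2) = 0.3079
|100⟩: (-0.9926 - 0.1218)/(2√2) = -0.394
|101⟩: (0.9926 + 0.1218)/(2√2) = 0.394
|110⟩: (-0.9926 - 0.1218)/(2√2) = -0.394
|111⟩: (0.9926 + 0.1218)/(2√2) = 0.394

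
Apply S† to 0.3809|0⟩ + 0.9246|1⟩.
0.3809|0⟩ - 0.9246i|1⟩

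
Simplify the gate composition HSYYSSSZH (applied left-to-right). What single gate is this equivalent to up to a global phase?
X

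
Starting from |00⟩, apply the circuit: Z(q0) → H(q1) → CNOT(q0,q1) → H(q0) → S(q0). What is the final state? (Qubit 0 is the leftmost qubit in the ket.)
1/2|00⟩ + 1/2|01⟩ + (1/2)i|10⟩ + (1/2)i|11⟩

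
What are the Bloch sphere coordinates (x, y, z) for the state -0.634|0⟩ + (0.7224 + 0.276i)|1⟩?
(-0.916, -0.35, -0.1961)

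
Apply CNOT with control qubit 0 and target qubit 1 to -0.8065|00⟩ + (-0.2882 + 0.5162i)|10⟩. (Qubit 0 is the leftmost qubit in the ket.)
-0.8065|00⟩ + (-0.2882 + 0.5162i)|11⟩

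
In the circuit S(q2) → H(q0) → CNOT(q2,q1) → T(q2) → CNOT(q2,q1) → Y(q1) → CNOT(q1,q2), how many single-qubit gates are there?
4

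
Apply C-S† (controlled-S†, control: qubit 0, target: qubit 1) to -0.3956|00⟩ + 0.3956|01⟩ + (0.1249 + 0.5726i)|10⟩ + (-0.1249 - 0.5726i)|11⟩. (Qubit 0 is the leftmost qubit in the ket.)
-0.3956|00⟩ + 0.3956|01⟩ + (0.1249 + 0.5726i)|10⟩ + (-0.5726 + 0.1249i)|11⟩

C-S† leaves the control-|0⟩ kets |00⟩, |01⟩ unchanged and applies S† to qubit 1 on the control-|1⟩ pair (|10⟩, |11⟩).
S† = [[1, 0], [0, -i]].
With a = amp(|10⟩) = (0.1249 + 0.5726i) and b = amp(|11⟩) = (-0.1249 - 0.5726i):
new amp(|10⟩) = (1)·a = (0.1249 + 0.5726i)
new amp(|11⟩) = (-i)·b = (-0.5726 + 0.1249i)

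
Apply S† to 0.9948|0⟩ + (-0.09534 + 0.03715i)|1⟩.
0.9948|0⟩ + (0.03715 + 0.09534i)|1⟩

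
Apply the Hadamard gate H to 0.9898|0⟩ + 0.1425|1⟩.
0.8007|0⟩ + 0.5991|1⟩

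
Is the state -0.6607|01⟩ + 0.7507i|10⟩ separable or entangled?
Entangled

Writing the state as a|00⟩ + b|01⟩ + c|10⟩ + d|11⟩, it is a product state iff ad − bc = 0.
Here (a, b, c, d) = (0, -0.6607, 0.7507i, 0): ad − bc = (0)(0) − (-0.6607)(0.7507i) = 0.496i ≠ 0, so the state is entangled.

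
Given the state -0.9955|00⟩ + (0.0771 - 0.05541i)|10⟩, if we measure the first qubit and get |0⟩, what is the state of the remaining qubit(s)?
-|0⟩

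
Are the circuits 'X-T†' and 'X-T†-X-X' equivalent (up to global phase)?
Yes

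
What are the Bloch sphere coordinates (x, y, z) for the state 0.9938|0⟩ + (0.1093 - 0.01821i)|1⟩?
(0.2172, -0.03619, 0.9754)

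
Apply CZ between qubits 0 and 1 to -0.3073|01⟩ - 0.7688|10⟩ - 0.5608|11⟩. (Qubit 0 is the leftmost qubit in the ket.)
-0.3073|01⟩ - 0.7688|10⟩ + 0.5608|11⟩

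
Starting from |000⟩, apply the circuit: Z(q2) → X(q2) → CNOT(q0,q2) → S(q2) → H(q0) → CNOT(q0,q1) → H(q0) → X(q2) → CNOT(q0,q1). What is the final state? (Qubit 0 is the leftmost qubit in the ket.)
(1/2)i|000⟩ + (1/2)i|010⟩ - (1/2)i|100⟩ + (1/2)i|110⟩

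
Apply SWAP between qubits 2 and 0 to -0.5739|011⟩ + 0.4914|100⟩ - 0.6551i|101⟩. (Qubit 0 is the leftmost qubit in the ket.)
0.4914|001⟩ - 0.6551i|101⟩ - 0.5739|110⟩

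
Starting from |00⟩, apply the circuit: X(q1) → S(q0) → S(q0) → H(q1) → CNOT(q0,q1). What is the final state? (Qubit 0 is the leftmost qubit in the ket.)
1/√2|00⟩ - 1/√2|01⟩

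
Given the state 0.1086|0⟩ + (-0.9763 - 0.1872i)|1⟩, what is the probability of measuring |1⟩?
0.9882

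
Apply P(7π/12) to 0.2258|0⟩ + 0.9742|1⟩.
0.2258|0⟩ + (-0.2521 + 0.941i)|1⟩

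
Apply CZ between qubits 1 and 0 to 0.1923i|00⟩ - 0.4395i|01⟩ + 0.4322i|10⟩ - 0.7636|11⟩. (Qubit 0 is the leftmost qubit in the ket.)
0.1923i|00⟩ - 0.4395i|01⟩ + 0.4322i|10⟩ + 0.7636|11⟩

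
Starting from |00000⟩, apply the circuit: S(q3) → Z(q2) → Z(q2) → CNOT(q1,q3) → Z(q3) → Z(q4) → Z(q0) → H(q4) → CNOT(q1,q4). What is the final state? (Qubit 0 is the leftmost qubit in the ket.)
1/√2|00000⟩ + 1/√2|00001⟩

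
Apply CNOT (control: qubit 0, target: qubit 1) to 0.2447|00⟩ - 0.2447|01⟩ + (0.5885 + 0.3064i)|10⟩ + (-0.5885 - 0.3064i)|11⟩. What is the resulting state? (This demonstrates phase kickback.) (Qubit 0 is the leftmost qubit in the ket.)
0.2447|00⟩ - 0.2447|01⟩ + (-0.5885 - 0.3064i)|10⟩ + (0.5885 + 0.3064i)|11⟩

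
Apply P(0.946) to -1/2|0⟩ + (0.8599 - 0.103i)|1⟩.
-1/2|0⟩ + (0.5865 + 0.6372i)|1⟩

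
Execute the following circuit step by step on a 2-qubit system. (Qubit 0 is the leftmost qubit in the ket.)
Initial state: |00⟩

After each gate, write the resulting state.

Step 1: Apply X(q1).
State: |01⟩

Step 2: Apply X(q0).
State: |11⟩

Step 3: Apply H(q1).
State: 1/√2|10⟩ - 1/√2|11⟩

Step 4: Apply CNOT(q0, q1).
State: -1/√2|10⟩ + 1/√2|11⟩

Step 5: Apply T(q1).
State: -1/√2|10⟩ + (1/2 + (1/2)i)|11⟩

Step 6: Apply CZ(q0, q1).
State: -1/√2|10⟩ + (-1/2 - (1/2)i)|11⟩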